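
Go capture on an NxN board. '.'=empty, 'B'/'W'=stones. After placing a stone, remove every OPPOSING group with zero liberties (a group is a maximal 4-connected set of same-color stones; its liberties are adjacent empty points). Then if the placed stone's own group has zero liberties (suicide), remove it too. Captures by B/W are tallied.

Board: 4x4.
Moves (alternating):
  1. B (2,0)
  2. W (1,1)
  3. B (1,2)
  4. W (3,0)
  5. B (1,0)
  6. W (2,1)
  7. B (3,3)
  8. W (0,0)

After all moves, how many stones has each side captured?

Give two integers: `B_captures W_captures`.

Move 1: B@(2,0) -> caps B=0 W=0
Move 2: W@(1,1) -> caps B=0 W=0
Move 3: B@(1,2) -> caps B=0 W=0
Move 4: W@(3,0) -> caps B=0 W=0
Move 5: B@(1,0) -> caps B=0 W=0
Move 6: W@(2,1) -> caps B=0 W=0
Move 7: B@(3,3) -> caps B=0 W=0
Move 8: W@(0,0) -> caps B=0 W=2

Answer: 0 2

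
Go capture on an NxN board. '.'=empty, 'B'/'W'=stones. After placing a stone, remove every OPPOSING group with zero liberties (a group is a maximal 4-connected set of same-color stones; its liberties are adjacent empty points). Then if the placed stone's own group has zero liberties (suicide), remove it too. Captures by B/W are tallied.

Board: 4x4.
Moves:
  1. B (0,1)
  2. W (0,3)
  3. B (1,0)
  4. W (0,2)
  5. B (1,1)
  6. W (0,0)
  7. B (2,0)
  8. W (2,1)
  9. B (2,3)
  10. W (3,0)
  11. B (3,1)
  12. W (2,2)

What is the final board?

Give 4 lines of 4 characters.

Answer: .BWW
BB..
BWWB
.B..

Derivation:
Move 1: B@(0,1) -> caps B=0 W=0
Move 2: W@(0,3) -> caps B=0 W=0
Move 3: B@(1,0) -> caps B=0 W=0
Move 4: W@(0,2) -> caps B=0 W=0
Move 5: B@(1,1) -> caps B=0 W=0
Move 6: W@(0,0) -> caps B=0 W=0
Move 7: B@(2,0) -> caps B=0 W=0
Move 8: W@(2,1) -> caps B=0 W=0
Move 9: B@(2,3) -> caps B=0 W=0
Move 10: W@(3,0) -> caps B=0 W=0
Move 11: B@(3,1) -> caps B=1 W=0
Move 12: W@(2,2) -> caps B=1 W=0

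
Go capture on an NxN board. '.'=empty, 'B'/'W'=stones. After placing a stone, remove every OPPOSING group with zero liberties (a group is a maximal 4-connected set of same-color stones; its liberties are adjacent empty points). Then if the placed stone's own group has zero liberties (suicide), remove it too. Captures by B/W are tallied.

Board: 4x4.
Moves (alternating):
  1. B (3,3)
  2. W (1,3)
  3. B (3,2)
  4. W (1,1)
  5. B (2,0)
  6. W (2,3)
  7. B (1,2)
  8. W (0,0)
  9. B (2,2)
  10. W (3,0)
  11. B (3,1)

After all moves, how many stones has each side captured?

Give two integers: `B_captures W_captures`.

Answer: 1 0

Derivation:
Move 1: B@(3,3) -> caps B=0 W=0
Move 2: W@(1,3) -> caps B=0 W=0
Move 3: B@(3,2) -> caps B=0 W=0
Move 4: W@(1,1) -> caps B=0 W=0
Move 5: B@(2,0) -> caps B=0 W=0
Move 6: W@(2,3) -> caps B=0 W=0
Move 7: B@(1,2) -> caps B=0 W=0
Move 8: W@(0,0) -> caps B=0 W=0
Move 9: B@(2,2) -> caps B=0 W=0
Move 10: W@(3,0) -> caps B=0 W=0
Move 11: B@(3,1) -> caps B=1 W=0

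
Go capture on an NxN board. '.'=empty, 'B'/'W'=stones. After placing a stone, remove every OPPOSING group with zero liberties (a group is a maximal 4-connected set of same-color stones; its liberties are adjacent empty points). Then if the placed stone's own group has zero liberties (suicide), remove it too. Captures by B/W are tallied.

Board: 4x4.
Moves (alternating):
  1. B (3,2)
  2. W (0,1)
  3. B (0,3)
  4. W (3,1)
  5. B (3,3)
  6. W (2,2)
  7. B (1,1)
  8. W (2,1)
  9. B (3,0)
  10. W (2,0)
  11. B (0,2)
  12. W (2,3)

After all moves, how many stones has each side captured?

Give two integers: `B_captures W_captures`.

Answer: 0 3

Derivation:
Move 1: B@(3,2) -> caps B=0 W=0
Move 2: W@(0,1) -> caps B=0 W=0
Move 3: B@(0,3) -> caps B=0 W=0
Move 4: W@(3,1) -> caps B=0 W=0
Move 5: B@(3,3) -> caps B=0 W=0
Move 6: W@(2,2) -> caps B=0 W=0
Move 7: B@(1,1) -> caps B=0 W=0
Move 8: W@(2,1) -> caps B=0 W=0
Move 9: B@(3,0) -> caps B=0 W=0
Move 10: W@(2,0) -> caps B=0 W=1
Move 11: B@(0,2) -> caps B=0 W=1
Move 12: W@(2,3) -> caps B=0 W=3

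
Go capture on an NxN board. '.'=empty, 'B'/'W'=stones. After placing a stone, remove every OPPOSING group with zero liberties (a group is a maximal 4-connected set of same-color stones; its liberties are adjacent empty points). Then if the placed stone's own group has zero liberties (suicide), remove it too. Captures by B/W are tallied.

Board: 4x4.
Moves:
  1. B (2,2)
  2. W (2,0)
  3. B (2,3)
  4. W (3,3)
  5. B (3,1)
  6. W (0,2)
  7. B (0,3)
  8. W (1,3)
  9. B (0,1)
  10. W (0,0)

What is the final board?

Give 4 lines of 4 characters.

Answer: WBW.
...W
W.BB
.B.W

Derivation:
Move 1: B@(2,2) -> caps B=0 W=0
Move 2: W@(2,0) -> caps B=0 W=0
Move 3: B@(2,3) -> caps B=0 W=0
Move 4: W@(3,3) -> caps B=0 W=0
Move 5: B@(3,1) -> caps B=0 W=0
Move 6: W@(0,2) -> caps B=0 W=0
Move 7: B@(0,3) -> caps B=0 W=0
Move 8: W@(1,3) -> caps B=0 W=1
Move 9: B@(0,1) -> caps B=0 W=1
Move 10: W@(0,0) -> caps B=0 W=1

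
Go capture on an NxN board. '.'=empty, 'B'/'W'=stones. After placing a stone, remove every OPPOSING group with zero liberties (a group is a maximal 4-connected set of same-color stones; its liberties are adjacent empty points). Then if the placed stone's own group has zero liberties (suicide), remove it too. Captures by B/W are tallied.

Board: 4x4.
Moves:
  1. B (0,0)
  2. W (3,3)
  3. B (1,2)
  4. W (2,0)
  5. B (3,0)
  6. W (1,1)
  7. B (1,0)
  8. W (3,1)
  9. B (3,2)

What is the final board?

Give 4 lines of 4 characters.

Answer: B...
BWB.
W...
.WBW

Derivation:
Move 1: B@(0,0) -> caps B=0 W=0
Move 2: W@(3,3) -> caps B=0 W=0
Move 3: B@(1,2) -> caps B=0 W=0
Move 4: W@(2,0) -> caps B=0 W=0
Move 5: B@(3,0) -> caps B=0 W=0
Move 6: W@(1,1) -> caps B=0 W=0
Move 7: B@(1,0) -> caps B=0 W=0
Move 8: W@(3,1) -> caps B=0 W=1
Move 9: B@(3,2) -> caps B=0 W=1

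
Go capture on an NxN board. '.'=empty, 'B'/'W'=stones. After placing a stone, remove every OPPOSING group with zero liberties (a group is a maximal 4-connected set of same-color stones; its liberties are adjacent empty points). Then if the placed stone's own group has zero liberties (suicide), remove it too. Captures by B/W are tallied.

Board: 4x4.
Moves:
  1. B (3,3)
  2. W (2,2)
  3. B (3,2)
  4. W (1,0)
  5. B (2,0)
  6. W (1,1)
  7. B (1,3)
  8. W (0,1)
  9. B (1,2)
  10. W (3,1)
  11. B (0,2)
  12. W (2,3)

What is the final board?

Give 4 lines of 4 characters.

Move 1: B@(3,3) -> caps B=0 W=0
Move 2: W@(2,2) -> caps B=0 W=0
Move 3: B@(3,2) -> caps B=0 W=0
Move 4: W@(1,0) -> caps B=0 W=0
Move 5: B@(2,0) -> caps B=0 W=0
Move 6: W@(1,1) -> caps B=0 W=0
Move 7: B@(1,3) -> caps B=0 W=0
Move 8: W@(0,1) -> caps B=0 W=0
Move 9: B@(1,2) -> caps B=0 W=0
Move 10: W@(3,1) -> caps B=0 W=0
Move 11: B@(0,2) -> caps B=0 W=0
Move 12: W@(2,3) -> caps B=0 W=2

Answer: .WB.
WWBB
B.WW
.W..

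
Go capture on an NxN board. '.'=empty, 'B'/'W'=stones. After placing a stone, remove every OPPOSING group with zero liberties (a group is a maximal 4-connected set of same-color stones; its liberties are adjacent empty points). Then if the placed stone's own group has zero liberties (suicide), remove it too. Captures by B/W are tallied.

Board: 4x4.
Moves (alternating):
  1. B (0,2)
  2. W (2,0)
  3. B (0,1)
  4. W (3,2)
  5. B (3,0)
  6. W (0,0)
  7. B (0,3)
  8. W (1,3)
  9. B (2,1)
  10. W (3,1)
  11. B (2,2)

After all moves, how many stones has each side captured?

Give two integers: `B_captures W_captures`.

Answer: 0 1

Derivation:
Move 1: B@(0,2) -> caps B=0 W=0
Move 2: W@(2,0) -> caps B=0 W=0
Move 3: B@(0,1) -> caps B=0 W=0
Move 4: W@(3,2) -> caps B=0 W=0
Move 5: B@(3,0) -> caps B=0 W=0
Move 6: W@(0,0) -> caps B=0 W=0
Move 7: B@(0,3) -> caps B=0 W=0
Move 8: W@(1,3) -> caps B=0 W=0
Move 9: B@(2,1) -> caps B=0 W=0
Move 10: W@(3,1) -> caps B=0 W=1
Move 11: B@(2,2) -> caps B=0 W=1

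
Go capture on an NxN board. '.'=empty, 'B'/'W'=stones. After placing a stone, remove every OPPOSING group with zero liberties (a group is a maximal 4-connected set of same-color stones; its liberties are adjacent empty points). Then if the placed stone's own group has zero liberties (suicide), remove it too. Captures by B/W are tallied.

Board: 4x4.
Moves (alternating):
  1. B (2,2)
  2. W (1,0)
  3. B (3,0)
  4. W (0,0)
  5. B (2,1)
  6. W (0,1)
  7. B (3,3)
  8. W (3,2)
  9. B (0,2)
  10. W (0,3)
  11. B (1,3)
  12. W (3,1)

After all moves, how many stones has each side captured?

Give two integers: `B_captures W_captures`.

Move 1: B@(2,2) -> caps B=0 W=0
Move 2: W@(1,0) -> caps B=0 W=0
Move 3: B@(3,0) -> caps B=0 W=0
Move 4: W@(0,0) -> caps B=0 W=0
Move 5: B@(2,1) -> caps B=0 W=0
Move 6: W@(0,1) -> caps B=0 W=0
Move 7: B@(3,3) -> caps B=0 W=0
Move 8: W@(3,2) -> caps B=0 W=0
Move 9: B@(0,2) -> caps B=0 W=0
Move 10: W@(0,3) -> caps B=0 W=0
Move 11: B@(1,3) -> caps B=1 W=0
Move 12: W@(3,1) -> caps B=1 W=0

Answer: 1 0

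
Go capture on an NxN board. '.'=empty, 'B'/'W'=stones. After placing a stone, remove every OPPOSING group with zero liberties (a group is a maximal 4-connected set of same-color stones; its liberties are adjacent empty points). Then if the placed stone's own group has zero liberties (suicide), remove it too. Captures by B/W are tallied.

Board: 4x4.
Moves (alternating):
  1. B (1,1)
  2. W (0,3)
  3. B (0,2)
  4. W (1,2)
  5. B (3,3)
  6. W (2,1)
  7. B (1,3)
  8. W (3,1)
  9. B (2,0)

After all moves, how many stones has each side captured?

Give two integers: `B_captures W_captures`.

Answer: 1 0

Derivation:
Move 1: B@(1,1) -> caps B=0 W=0
Move 2: W@(0,3) -> caps B=0 W=0
Move 3: B@(0,2) -> caps B=0 W=0
Move 4: W@(1,2) -> caps B=0 W=0
Move 5: B@(3,3) -> caps B=0 W=0
Move 6: W@(2,1) -> caps B=0 W=0
Move 7: B@(1,3) -> caps B=1 W=0
Move 8: W@(3,1) -> caps B=1 W=0
Move 9: B@(2,0) -> caps B=1 W=0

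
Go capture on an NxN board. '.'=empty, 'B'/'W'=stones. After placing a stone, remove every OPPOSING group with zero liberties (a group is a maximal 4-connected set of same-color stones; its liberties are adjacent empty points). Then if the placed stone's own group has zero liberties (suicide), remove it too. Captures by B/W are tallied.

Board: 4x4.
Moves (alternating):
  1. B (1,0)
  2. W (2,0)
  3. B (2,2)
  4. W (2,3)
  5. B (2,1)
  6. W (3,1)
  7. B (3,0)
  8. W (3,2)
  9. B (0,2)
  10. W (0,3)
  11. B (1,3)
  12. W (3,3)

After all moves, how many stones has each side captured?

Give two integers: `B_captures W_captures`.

Move 1: B@(1,0) -> caps B=0 W=0
Move 2: W@(2,0) -> caps B=0 W=0
Move 3: B@(2,2) -> caps B=0 W=0
Move 4: W@(2,3) -> caps B=0 W=0
Move 5: B@(2,1) -> caps B=0 W=0
Move 6: W@(3,1) -> caps B=0 W=0
Move 7: B@(3,0) -> caps B=1 W=0
Move 8: W@(3,2) -> caps B=1 W=0
Move 9: B@(0,2) -> caps B=1 W=0
Move 10: W@(0,3) -> caps B=1 W=0
Move 11: B@(1,3) -> caps B=2 W=0
Move 12: W@(3,3) -> caps B=2 W=0

Answer: 2 0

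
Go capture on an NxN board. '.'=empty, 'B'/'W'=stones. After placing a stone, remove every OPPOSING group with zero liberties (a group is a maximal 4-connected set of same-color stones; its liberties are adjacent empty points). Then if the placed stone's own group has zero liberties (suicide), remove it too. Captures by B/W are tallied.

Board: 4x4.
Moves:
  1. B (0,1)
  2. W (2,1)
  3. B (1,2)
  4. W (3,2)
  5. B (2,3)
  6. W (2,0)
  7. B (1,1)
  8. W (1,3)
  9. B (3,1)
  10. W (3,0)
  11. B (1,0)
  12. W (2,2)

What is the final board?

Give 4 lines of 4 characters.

Move 1: B@(0,1) -> caps B=0 W=0
Move 2: W@(2,1) -> caps B=0 W=0
Move 3: B@(1,2) -> caps B=0 W=0
Move 4: W@(3,2) -> caps B=0 W=0
Move 5: B@(2,3) -> caps B=0 W=0
Move 6: W@(2,0) -> caps B=0 W=0
Move 7: B@(1,1) -> caps B=0 W=0
Move 8: W@(1,3) -> caps B=0 W=0
Move 9: B@(3,1) -> caps B=0 W=0
Move 10: W@(3,0) -> caps B=0 W=1
Move 11: B@(1,0) -> caps B=0 W=1
Move 12: W@(2,2) -> caps B=0 W=1

Answer: .B..
BBBW
WWWB
W.W.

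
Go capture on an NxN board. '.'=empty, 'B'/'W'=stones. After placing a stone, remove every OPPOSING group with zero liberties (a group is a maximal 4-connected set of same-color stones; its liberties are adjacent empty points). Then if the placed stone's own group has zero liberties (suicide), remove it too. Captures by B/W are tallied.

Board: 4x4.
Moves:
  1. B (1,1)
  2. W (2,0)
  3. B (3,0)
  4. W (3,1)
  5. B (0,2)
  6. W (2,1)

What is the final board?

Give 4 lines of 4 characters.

Answer: ..B.
.B..
WW..
.W..

Derivation:
Move 1: B@(1,1) -> caps B=0 W=0
Move 2: W@(2,0) -> caps B=0 W=0
Move 3: B@(3,0) -> caps B=0 W=0
Move 4: W@(3,1) -> caps B=0 W=1
Move 5: B@(0,2) -> caps B=0 W=1
Move 6: W@(2,1) -> caps B=0 W=1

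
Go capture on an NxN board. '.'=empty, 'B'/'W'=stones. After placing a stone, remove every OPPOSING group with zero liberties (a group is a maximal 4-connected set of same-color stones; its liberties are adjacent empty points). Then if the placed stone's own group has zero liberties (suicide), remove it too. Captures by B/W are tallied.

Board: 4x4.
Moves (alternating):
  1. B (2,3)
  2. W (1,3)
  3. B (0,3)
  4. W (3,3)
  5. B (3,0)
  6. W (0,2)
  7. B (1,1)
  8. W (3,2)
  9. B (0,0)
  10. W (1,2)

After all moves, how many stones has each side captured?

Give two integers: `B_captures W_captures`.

Move 1: B@(2,3) -> caps B=0 W=0
Move 2: W@(1,3) -> caps B=0 W=0
Move 3: B@(0,3) -> caps B=0 W=0
Move 4: W@(3,3) -> caps B=0 W=0
Move 5: B@(3,0) -> caps B=0 W=0
Move 6: W@(0,2) -> caps B=0 W=1
Move 7: B@(1,1) -> caps B=0 W=1
Move 8: W@(3,2) -> caps B=0 W=1
Move 9: B@(0,0) -> caps B=0 W=1
Move 10: W@(1,2) -> caps B=0 W=1

Answer: 0 1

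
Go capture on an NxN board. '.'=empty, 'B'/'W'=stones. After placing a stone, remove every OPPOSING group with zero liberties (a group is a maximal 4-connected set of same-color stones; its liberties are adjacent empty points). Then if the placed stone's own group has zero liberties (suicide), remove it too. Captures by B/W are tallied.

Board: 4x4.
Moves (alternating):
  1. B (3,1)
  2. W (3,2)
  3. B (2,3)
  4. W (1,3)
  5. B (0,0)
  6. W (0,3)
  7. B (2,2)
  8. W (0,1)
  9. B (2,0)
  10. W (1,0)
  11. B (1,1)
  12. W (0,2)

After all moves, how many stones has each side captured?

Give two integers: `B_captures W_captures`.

Move 1: B@(3,1) -> caps B=0 W=0
Move 2: W@(3,2) -> caps B=0 W=0
Move 3: B@(2,3) -> caps B=0 W=0
Move 4: W@(1,3) -> caps B=0 W=0
Move 5: B@(0,0) -> caps B=0 W=0
Move 6: W@(0,3) -> caps B=0 W=0
Move 7: B@(2,2) -> caps B=0 W=0
Move 8: W@(0,1) -> caps B=0 W=0
Move 9: B@(2,0) -> caps B=0 W=0
Move 10: W@(1,0) -> caps B=0 W=1
Move 11: B@(1,1) -> caps B=0 W=1
Move 12: W@(0,2) -> caps B=0 W=1

Answer: 0 1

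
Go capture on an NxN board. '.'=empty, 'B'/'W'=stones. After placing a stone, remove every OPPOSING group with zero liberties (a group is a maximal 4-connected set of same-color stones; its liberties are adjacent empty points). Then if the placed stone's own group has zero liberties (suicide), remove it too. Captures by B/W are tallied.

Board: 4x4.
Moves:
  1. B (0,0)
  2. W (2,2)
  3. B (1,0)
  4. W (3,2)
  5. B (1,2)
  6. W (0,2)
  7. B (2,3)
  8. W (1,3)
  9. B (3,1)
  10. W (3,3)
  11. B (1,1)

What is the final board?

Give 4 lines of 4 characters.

Answer: B.W.
BBBW
..W.
.BWW

Derivation:
Move 1: B@(0,0) -> caps B=0 W=0
Move 2: W@(2,2) -> caps B=0 W=0
Move 3: B@(1,0) -> caps B=0 W=0
Move 4: W@(3,2) -> caps B=0 W=0
Move 5: B@(1,2) -> caps B=0 W=0
Move 6: W@(0,2) -> caps B=0 W=0
Move 7: B@(2,3) -> caps B=0 W=0
Move 8: W@(1,3) -> caps B=0 W=0
Move 9: B@(3,1) -> caps B=0 W=0
Move 10: W@(3,3) -> caps B=0 W=1
Move 11: B@(1,1) -> caps B=0 W=1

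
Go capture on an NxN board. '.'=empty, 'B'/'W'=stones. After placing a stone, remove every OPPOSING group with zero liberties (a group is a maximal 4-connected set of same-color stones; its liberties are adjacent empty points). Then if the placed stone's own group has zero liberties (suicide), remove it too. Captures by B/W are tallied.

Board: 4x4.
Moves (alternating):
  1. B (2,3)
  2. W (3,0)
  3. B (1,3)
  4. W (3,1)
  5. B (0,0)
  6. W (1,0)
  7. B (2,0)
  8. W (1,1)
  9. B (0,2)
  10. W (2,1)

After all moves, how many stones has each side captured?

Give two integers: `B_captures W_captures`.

Move 1: B@(2,3) -> caps B=0 W=0
Move 2: W@(3,0) -> caps B=0 W=0
Move 3: B@(1,3) -> caps B=0 W=0
Move 4: W@(3,1) -> caps B=0 W=0
Move 5: B@(0,0) -> caps B=0 W=0
Move 6: W@(1,0) -> caps B=0 W=0
Move 7: B@(2,0) -> caps B=0 W=0
Move 8: W@(1,1) -> caps B=0 W=0
Move 9: B@(0,2) -> caps B=0 W=0
Move 10: W@(2,1) -> caps B=0 W=1

Answer: 0 1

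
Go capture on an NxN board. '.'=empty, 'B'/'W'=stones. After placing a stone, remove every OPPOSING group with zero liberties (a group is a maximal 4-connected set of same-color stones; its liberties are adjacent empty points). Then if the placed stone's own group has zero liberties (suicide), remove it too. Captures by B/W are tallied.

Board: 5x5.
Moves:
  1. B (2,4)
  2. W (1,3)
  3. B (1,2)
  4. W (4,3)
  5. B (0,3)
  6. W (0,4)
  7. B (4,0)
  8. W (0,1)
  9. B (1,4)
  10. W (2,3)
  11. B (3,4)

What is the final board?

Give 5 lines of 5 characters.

Answer: .W.B.
..BWB
...WB
....B
B..W.

Derivation:
Move 1: B@(2,4) -> caps B=0 W=0
Move 2: W@(1,3) -> caps B=0 W=0
Move 3: B@(1,2) -> caps B=0 W=0
Move 4: W@(4,3) -> caps B=0 W=0
Move 5: B@(0,3) -> caps B=0 W=0
Move 6: W@(0,4) -> caps B=0 W=0
Move 7: B@(4,0) -> caps B=0 W=0
Move 8: W@(0,1) -> caps B=0 W=0
Move 9: B@(1,4) -> caps B=1 W=0
Move 10: W@(2,3) -> caps B=1 W=0
Move 11: B@(3,4) -> caps B=1 W=0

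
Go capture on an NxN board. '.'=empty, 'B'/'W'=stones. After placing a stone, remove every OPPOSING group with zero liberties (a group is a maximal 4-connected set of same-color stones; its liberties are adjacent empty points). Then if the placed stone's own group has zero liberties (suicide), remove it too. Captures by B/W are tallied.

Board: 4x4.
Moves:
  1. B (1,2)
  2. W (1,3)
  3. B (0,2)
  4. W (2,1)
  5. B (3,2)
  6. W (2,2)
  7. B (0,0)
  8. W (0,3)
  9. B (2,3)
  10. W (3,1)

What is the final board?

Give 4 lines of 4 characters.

Answer: B.B.
..B.
.WWB
.WB.

Derivation:
Move 1: B@(1,2) -> caps B=0 W=0
Move 2: W@(1,3) -> caps B=0 W=0
Move 3: B@(0,2) -> caps B=0 W=0
Move 4: W@(2,1) -> caps B=0 W=0
Move 5: B@(3,2) -> caps B=0 W=0
Move 6: W@(2,2) -> caps B=0 W=0
Move 7: B@(0,0) -> caps B=0 W=0
Move 8: W@(0,3) -> caps B=0 W=0
Move 9: B@(2,3) -> caps B=2 W=0
Move 10: W@(3,1) -> caps B=2 W=0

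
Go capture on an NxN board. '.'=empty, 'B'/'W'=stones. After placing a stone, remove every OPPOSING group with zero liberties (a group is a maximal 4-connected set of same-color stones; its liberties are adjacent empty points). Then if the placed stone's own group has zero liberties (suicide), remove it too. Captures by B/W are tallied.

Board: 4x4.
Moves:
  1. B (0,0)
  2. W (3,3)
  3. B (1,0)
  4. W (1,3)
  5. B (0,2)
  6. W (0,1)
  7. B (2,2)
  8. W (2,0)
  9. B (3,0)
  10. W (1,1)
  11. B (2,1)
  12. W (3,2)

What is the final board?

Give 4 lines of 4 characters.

Move 1: B@(0,0) -> caps B=0 W=0
Move 2: W@(3,3) -> caps B=0 W=0
Move 3: B@(1,0) -> caps B=0 W=0
Move 4: W@(1,3) -> caps B=0 W=0
Move 5: B@(0,2) -> caps B=0 W=0
Move 6: W@(0,1) -> caps B=0 W=0
Move 7: B@(2,2) -> caps B=0 W=0
Move 8: W@(2,0) -> caps B=0 W=0
Move 9: B@(3,0) -> caps B=0 W=0
Move 10: W@(1,1) -> caps B=0 W=2
Move 11: B@(2,1) -> caps B=0 W=2
Move 12: W@(3,2) -> caps B=0 W=2

Answer: .WB.
.W.W
WBB.
B.WW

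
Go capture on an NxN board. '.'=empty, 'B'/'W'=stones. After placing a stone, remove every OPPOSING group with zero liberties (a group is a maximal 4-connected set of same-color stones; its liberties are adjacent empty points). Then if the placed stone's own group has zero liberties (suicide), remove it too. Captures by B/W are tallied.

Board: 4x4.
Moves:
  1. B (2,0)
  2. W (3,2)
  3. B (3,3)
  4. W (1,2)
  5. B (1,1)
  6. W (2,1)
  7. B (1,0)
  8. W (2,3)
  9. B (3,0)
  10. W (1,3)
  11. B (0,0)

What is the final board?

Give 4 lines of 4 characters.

Answer: B...
BBWW
BW.W
B.W.

Derivation:
Move 1: B@(2,0) -> caps B=0 W=0
Move 2: W@(3,2) -> caps B=0 W=0
Move 3: B@(3,3) -> caps B=0 W=0
Move 4: W@(1,2) -> caps B=0 W=0
Move 5: B@(1,1) -> caps B=0 W=0
Move 6: W@(2,1) -> caps B=0 W=0
Move 7: B@(1,0) -> caps B=0 W=0
Move 8: W@(2,3) -> caps B=0 W=1
Move 9: B@(3,0) -> caps B=0 W=1
Move 10: W@(1,3) -> caps B=0 W=1
Move 11: B@(0,0) -> caps B=0 W=1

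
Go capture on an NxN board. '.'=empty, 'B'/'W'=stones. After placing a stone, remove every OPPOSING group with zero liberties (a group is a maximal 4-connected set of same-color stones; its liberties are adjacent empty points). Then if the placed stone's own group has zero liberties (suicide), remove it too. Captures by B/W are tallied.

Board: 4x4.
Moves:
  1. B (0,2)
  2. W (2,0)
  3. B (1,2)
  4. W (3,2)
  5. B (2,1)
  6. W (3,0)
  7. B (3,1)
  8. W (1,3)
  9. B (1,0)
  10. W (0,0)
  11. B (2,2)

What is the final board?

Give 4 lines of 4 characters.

Answer: W.B.
B.BW
.BB.
.BW.

Derivation:
Move 1: B@(0,2) -> caps B=0 W=0
Move 2: W@(2,0) -> caps B=0 W=0
Move 3: B@(1,2) -> caps B=0 W=0
Move 4: W@(3,2) -> caps B=0 W=0
Move 5: B@(2,1) -> caps B=0 W=0
Move 6: W@(3,0) -> caps B=0 W=0
Move 7: B@(3,1) -> caps B=0 W=0
Move 8: W@(1,3) -> caps B=0 W=0
Move 9: B@(1,0) -> caps B=2 W=0
Move 10: W@(0,0) -> caps B=2 W=0
Move 11: B@(2,2) -> caps B=2 W=0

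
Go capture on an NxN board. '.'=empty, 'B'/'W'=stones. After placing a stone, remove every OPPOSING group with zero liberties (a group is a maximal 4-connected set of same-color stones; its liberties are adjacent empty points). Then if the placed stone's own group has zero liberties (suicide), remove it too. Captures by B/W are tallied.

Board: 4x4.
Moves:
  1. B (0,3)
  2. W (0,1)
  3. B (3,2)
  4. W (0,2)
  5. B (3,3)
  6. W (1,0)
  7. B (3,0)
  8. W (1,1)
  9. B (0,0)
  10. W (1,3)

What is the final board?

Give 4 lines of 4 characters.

Answer: .WW.
WW.W
....
B.BB

Derivation:
Move 1: B@(0,3) -> caps B=0 W=0
Move 2: W@(0,1) -> caps B=0 W=0
Move 3: B@(3,2) -> caps B=0 W=0
Move 4: W@(0,2) -> caps B=0 W=0
Move 5: B@(3,3) -> caps B=0 W=0
Move 6: W@(1,0) -> caps B=0 W=0
Move 7: B@(3,0) -> caps B=0 W=0
Move 8: W@(1,1) -> caps B=0 W=0
Move 9: B@(0,0) -> caps B=0 W=0
Move 10: W@(1,3) -> caps B=0 W=1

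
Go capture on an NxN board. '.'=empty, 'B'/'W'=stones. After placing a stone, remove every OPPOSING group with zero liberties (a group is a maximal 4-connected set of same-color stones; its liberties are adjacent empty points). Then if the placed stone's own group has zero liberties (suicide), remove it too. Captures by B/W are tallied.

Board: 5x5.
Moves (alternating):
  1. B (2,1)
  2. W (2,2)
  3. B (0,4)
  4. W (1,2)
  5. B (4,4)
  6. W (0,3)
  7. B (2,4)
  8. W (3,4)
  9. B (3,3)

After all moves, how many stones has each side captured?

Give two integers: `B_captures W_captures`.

Answer: 1 0

Derivation:
Move 1: B@(2,1) -> caps B=0 W=0
Move 2: W@(2,2) -> caps B=0 W=0
Move 3: B@(0,4) -> caps B=0 W=0
Move 4: W@(1,2) -> caps B=0 W=0
Move 5: B@(4,4) -> caps B=0 W=0
Move 6: W@(0,3) -> caps B=0 W=0
Move 7: B@(2,4) -> caps B=0 W=0
Move 8: W@(3,4) -> caps B=0 W=0
Move 9: B@(3,3) -> caps B=1 W=0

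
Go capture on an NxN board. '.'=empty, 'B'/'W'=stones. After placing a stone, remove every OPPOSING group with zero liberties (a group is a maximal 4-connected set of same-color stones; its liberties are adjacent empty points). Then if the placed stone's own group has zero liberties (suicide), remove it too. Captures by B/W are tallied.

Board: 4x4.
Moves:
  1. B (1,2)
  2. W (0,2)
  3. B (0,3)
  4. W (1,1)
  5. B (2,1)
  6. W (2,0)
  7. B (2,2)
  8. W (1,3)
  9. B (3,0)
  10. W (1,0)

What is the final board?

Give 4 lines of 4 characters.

Move 1: B@(1,2) -> caps B=0 W=0
Move 2: W@(0,2) -> caps B=0 W=0
Move 3: B@(0,3) -> caps B=0 W=0
Move 4: W@(1,1) -> caps B=0 W=0
Move 5: B@(2,1) -> caps B=0 W=0
Move 6: W@(2,0) -> caps B=0 W=0
Move 7: B@(2,2) -> caps B=0 W=0
Move 8: W@(1,3) -> caps B=0 W=1
Move 9: B@(3,0) -> caps B=0 W=1
Move 10: W@(1,0) -> caps B=0 W=1

Answer: ..W.
WWBW
WBB.
B...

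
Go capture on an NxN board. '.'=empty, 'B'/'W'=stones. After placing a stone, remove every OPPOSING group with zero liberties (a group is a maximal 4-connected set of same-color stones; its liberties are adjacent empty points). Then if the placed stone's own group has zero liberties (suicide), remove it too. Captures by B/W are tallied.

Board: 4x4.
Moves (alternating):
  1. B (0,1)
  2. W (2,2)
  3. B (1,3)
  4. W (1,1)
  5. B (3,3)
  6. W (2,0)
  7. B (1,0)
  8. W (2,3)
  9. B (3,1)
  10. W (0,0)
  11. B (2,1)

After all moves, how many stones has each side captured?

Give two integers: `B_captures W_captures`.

Move 1: B@(0,1) -> caps B=0 W=0
Move 2: W@(2,2) -> caps B=0 W=0
Move 3: B@(1,3) -> caps B=0 W=0
Move 4: W@(1,1) -> caps B=0 W=0
Move 5: B@(3,3) -> caps B=0 W=0
Move 6: W@(2,0) -> caps B=0 W=0
Move 7: B@(1,0) -> caps B=0 W=0
Move 8: W@(2,3) -> caps B=0 W=0
Move 9: B@(3,1) -> caps B=0 W=0
Move 10: W@(0,0) -> caps B=0 W=1
Move 11: B@(2,1) -> caps B=0 W=1

Answer: 0 1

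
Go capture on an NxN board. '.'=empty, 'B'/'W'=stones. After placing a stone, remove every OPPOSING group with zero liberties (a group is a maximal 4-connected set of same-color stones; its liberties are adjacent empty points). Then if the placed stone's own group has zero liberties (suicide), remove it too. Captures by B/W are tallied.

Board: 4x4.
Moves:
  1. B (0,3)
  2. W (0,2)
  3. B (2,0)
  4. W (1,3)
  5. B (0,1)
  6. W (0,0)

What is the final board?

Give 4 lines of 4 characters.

Answer: WBW.
...W
B...
....

Derivation:
Move 1: B@(0,3) -> caps B=0 W=0
Move 2: W@(0,2) -> caps B=0 W=0
Move 3: B@(2,0) -> caps B=0 W=0
Move 4: W@(1,3) -> caps B=0 W=1
Move 5: B@(0,1) -> caps B=0 W=1
Move 6: W@(0,0) -> caps B=0 W=1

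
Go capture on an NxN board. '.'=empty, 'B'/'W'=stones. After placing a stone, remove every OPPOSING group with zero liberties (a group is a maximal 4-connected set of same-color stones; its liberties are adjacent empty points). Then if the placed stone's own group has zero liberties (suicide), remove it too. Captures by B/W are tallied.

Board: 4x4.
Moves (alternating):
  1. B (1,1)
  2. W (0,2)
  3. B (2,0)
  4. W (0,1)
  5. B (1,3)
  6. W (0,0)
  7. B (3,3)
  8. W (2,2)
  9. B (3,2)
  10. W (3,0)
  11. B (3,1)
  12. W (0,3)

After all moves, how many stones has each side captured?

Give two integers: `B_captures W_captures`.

Answer: 1 0

Derivation:
Move 1: B@(1,1) -> caps B=0 W=0
Move 2: W@(0,2) -> caps B=0 W=0
Move 3: B@(2,0) -> caps B=0 W=0
Move 4: W@(0,1) -> caps B=0 W=0
Move 5: B@(1,3) -> caps B=0 W=0
Move 6: W@(0,0) -> caps B=0 W=0
Move 7: B@(3,3) -> caps B=0 W=0
Move 8: W@(2,2) -> caps B=0 W=0
Move 9: B@(3,2) -> caps B=0 W=0
Move 10: W@(3,0) -> caps B=0 W=0
Move 11: B@(3,1) -> caps B=1 W=0
Move 12: W@(0,3) -> caps B=1 W=0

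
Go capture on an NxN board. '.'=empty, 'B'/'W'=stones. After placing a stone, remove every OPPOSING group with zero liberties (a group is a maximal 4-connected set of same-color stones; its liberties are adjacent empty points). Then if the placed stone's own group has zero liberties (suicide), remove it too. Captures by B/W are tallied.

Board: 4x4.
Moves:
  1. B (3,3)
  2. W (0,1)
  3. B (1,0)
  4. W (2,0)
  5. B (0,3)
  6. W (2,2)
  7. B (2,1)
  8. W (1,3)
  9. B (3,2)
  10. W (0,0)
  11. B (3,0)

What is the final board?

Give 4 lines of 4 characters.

Move 1: B@(3,3) -> caps B=0 W=0
Move 2: W@(0,1) -> caps B=0 W=0
Move 3: B@(1,0) -> caps B=0 W=0
Move 4: W@(2,0) -> caps B=0 W=0
Move 5: B@(0,3) -> caps B=0 W=0
Move 6: W@(2,2) -> caps B=0 W=0
Move 7: B@(2,1) -> caps B=0 W=0
Move 8: W@(1,3) -> caps B=0 W=0
Move 9: B@(3,2) -> caps B=0 W=0
Move 10: W@(0,0) -> caps B=0 W=0
Move 11: B@(3,0) -> caps B=1 W=0

Answer: WW.B
B..W
.BW.
B.BB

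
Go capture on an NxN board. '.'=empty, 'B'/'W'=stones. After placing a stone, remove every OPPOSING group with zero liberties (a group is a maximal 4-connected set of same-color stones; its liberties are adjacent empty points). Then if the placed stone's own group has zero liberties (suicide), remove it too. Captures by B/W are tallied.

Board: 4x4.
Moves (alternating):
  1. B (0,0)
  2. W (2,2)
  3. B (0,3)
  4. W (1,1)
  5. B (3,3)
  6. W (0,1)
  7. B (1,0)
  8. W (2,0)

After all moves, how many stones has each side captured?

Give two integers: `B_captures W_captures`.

Move 1: B@(0,0) -> caps B=0 W=0
Move 2: W@(2,2) -> caps B=0 W=0
Move 3: B@(0,3) -> caps B=0 W=0
Move 4: W@(1,1) -> caps B=0 W=0
Move 5: B@(3,3) -> caps B=0 W=0
Move 6: W@(0,1) -> caps B=0 W=0
Move 7: B@(1,0) -> caps B=0 W=0
Move 8: W@(2,0) -> caps B=0 W=2

Answer: 0 2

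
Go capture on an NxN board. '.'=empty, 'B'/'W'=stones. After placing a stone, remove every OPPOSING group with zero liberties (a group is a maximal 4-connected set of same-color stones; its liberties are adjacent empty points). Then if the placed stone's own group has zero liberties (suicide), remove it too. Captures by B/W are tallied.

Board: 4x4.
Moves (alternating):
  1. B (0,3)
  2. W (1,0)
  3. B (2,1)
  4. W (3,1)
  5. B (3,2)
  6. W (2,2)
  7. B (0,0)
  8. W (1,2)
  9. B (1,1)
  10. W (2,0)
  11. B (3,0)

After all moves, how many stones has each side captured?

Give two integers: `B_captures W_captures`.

Move 1: B@(0,3) -> caps B=0 W=0
Move 2: W@(1,0) -> caps B=0 W=0
Move 3: B@(2,1) -> caps B=0 W=0
Move 4: W@(3,1) -> caps B=0 W=0
Move 5: B@(3,2) -> caps B=0 W=0
Move 6: W@(2,2) -> caps B=0 W=0
Move 7: B@(0,0) -> caps B=0 W=0
Move 8: W@(1,2) -> caps B=0 W=0
Move 9: B@(1,1) -> caps B=0 W=0
Move 10: W@(2,0) -> caps B=0 W=0
Move 11: B@(3,0) -> caps B=3 W=0

Answer: 3 0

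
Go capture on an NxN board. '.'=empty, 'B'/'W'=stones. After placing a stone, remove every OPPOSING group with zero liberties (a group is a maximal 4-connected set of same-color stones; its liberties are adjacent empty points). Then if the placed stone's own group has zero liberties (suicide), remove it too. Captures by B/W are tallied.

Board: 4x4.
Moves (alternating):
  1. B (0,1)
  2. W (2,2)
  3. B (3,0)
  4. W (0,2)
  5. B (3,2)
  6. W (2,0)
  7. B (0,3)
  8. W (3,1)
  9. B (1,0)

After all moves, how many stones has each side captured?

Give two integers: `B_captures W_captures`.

Answer: 0 1

Derivation:
Move 1: B@(0,1) -> caps B=0 W=0
Move 2: W@(2,2) -> caps B=0 W=0
Move 3: B@(3,0) -> caps B=0 W=0
Move 4: W@(0,2) -> caps B=0 W=0
Move 5: B@(3,2) -> caps B=0 W=0
Move 6: W@(2,0) -> caps B=0 W=0
Move 7: B@(0,3) -> caps B=0 W=0
Move 8: W@(3,1) -> caps B=0 W=1
Move 9: B@(1,0) -> caps B=0 W=1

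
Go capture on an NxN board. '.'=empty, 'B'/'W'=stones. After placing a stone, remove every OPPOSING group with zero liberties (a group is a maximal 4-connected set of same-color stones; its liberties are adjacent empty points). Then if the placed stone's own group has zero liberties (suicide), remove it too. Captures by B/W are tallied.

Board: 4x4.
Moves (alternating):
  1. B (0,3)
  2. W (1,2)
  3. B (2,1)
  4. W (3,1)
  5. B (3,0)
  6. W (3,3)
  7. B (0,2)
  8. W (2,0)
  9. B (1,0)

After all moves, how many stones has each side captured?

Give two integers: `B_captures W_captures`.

Answer: 0 1

Derivation:
Move 1: B@(0,3) -> caps B=0 W=0
Move 2: W@(1,2) -> caps B=0 W=0
Move 3: B@(2,1) -> caps B=0 W=0
Move 4: W@(3,1) -> caps B=0 W=0
Move 5: B@(3,0) -> caps B=0 W=0
Move 6: W@(3,3) -> caps B=0 W=0
Move 7: B@(0,2) -> caps B=0 W=0
Move 8: W@(2,0) -> caps B=0 W=1
Move 9: B@(1,0) -> caps B=0 W=1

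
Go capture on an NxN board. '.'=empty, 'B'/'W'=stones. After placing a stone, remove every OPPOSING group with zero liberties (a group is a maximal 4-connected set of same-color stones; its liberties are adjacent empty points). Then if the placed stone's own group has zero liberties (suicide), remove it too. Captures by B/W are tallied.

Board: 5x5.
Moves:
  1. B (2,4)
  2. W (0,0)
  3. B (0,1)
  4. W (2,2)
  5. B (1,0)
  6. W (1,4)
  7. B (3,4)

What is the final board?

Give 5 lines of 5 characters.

Move 1: B@(2,4) -> caps B=0 W=0
Move 2: W@(0,0) -> caps B=0 W=0
Move 3: B@(0,1) -> caps B=0 W=0
Move 4: W@(2,2) -> caps B=0 W=0
Move 5: B@(1,0) -> caps B=1 W=0
Move 6: W@(1,4) -> caps B=1 W=0
Move 7: B@(3,4) -> caps B=1 W=0

Answer: .B...
B...W
..W.B
....B
.....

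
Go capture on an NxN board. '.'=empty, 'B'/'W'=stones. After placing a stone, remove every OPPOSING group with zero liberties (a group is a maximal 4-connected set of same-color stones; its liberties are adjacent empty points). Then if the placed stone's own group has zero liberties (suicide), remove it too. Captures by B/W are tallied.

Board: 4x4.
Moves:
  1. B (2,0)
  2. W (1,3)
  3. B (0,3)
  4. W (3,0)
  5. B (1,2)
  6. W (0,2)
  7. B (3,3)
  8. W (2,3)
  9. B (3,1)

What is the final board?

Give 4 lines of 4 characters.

Move 1: B@(2,0) -> caps B=0 W=0
Move 2: W@(1,3) -> caps B=0 W=0
Move 3: B@(0,3) -> caps B=0 W=0
Move 4: W@(3,0) -> caps B=0 W=0
Move 5: B@(1,2) -> caps B=0 W=0
Move 6: W@(0,2) -> caps B=0 W=1
Move 7: B@(3,3) -> caps B=0 W=1
Move 8: W@(2,3) -> caps B=0 W=1
Move 9: B@(3,1) -> caps B=1 W=1

Answer: ..W.
..BW
B..W
.B.B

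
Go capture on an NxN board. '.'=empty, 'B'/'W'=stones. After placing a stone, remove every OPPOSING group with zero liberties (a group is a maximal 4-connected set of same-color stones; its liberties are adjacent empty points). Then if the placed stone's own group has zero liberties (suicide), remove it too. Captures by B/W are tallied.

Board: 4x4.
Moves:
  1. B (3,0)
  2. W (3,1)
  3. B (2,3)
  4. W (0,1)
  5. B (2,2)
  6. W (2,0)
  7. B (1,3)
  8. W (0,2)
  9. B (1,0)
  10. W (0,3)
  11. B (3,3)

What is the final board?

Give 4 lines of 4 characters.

Move 1: B@(3,0) -> caps B=0 W=0
Move 2: W@(3,1) -> caps B=0 W=0
Move 3: B@(2,3) -> caps B=0 W=0
Move 4: W@(0,1) -> caps B=0 W=0
Move 5: B@(2,2) -> caps B=0 W=0
Move 6: W@(2,0) -> caps B=0 W=1
Move 7: B@(1,3) -> caps B=0 W=1
Move 8: W@(0,2) -> caps B=0 W=1
Move 9: B@(1,0) -> caps B=0 W=1
Move 10: W@(0,3) -> caps B=0 W=1
Move 11: B@(3,3) -> caps B=0 W=1

Answer: .WWW
B..B
W.BB
.W.B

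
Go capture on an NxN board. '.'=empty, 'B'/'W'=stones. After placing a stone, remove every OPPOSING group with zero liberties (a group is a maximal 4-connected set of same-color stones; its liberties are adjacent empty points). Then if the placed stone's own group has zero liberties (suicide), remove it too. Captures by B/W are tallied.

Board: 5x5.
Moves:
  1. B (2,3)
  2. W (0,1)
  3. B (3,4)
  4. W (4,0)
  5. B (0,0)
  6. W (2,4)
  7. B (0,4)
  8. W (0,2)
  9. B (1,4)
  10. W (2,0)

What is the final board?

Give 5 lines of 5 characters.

Answer: BWW.B
....B
W..B.
....B
W....

Derivation:
Move 1: B@(2,3) -> caps B=0 W=0
Move 2: W@(0,1) -> caps B=0 W=0
Move 3: B@(3,4) -> caps B=0 W=0
Move 4: W@(4,0) -> caps B=0 W=0
Move 5: B@(0,0) -> caps B=0 W=0
Move 6: W@(2,4) -> caps B=0 W=0
Move 7: B@(0,4) -> caps B=0 W=0
Move 8: W@(0,2) -> caps B=0 W=0
Move 9: B@(1,4) -> caps B=1 W=0
Move 10: W@(2,0) -> caps B=1 W=0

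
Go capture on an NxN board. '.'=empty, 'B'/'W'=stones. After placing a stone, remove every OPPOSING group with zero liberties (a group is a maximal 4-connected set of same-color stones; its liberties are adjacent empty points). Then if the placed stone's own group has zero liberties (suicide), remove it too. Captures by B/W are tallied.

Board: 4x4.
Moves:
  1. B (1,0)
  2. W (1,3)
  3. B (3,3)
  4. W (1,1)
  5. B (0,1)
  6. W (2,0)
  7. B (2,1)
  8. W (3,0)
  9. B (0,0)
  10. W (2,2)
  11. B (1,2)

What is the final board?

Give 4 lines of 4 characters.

Move 1: B@(1,0) -> caps B=0 W=0
Move 2: W@(1,3) -> caps B=0 W=0
Move 3: B@(3,3) -> caps B=0 W=0
Move 4: W@(1,1) -> caps B=0 W=0
Move 5: B@(0,1) -> caps B=0 W=0
Move 6: W@(2,0) -> caps B=0 W=0
Move 7: B@(2,1) -> caps B=0 W=0
Move 8: W@(3,0) -> caps B=0 W=0
Move 9: B@(0,0) -> caps B=0 W=0
Move 10: W@(2,2) -> caps B=0 W=0
Move 11: B@(1,2) -> caps B=1 W=0

Answer: BB..
B.BW
WBW.
W..B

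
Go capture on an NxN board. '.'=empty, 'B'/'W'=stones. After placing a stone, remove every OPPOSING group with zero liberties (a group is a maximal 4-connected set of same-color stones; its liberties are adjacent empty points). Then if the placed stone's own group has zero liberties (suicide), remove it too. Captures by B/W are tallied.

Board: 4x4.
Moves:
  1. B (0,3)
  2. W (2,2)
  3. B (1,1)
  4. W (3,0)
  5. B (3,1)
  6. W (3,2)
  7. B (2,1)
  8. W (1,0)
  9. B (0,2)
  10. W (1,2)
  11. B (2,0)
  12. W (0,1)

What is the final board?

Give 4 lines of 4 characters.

Answer: .WBB
WBW.
BBW.
.BW.

Derivation:
Move 1: B@(0,3) -> caps B=0 W=0
Move 2: W@(2,2) -> caps B=0 W=0
Move 3: B@(1,1) -> caps B=0 W=0
Move 4: W@(3,0) -> caps B=0 W=0
Move 5: B@(3,1) -> caps B=0 W=0
Move 6: W@(3,2) -> caps B=0 W=0
Move 7: B@(2,1) -> caps B=0 W=0
Move 8: W@(1,0) -> caps B=0 W=0
Move 9: B@(0,2) -> caps B=0 W=0
Move 10: W@(1,2) -> caps B=0 W=0
Move 11: B@(2,0) -> caps B=1 W=0
Move 12: W@(0,1) -> caps B=1 W=0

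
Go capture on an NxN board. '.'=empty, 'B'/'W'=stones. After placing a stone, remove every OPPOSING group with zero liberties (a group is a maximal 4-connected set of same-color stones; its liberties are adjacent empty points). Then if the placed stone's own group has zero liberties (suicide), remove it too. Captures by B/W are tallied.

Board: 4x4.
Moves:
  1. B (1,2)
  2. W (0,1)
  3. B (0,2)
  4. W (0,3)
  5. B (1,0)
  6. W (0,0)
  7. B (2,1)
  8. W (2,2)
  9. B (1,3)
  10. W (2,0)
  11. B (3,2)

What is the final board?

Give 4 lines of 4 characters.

Move 1: B@(1,2) -> caps B=0 W=0
Move 2: W@(0,1) -> caps B=0 W=0
Move 3: B@(0,2) -> caps B=0 W=0
Move 4: W@(0,3) -> caps B=0 W=0
Move 5: B@(1,0) -> caps B=0 W=0
Move 6: W@(0,0) -> caps B=0 W=0
Move 7: B@(2,1) -> caps B=0 W=0
Move 8: W@(2,2) -> caps B=0 W=0
Move 9: B@(1,3) -> caps B=1 W=0
Move 10: W@(2,0) -> caps B=1 W=0
Move 11: B@(3,2) -> caps B=1 W=0

Answer: WWB.
B.BB
WBW.
..B.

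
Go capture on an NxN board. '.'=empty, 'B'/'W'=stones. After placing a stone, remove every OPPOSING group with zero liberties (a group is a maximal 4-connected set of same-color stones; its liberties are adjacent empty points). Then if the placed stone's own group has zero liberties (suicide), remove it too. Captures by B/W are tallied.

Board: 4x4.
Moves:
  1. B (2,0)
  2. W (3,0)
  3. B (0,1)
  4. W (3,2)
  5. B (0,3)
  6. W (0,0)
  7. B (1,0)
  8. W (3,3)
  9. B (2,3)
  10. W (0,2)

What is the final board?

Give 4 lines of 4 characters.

Move 1: B@(2,0) -> caps B=0 W=0
Move 2: W@(3,0) -> caps B=0 W=0
Move 3: B@(0,1) -> caps B=0 W=0
Move 4: W@(3,2) -> caps B=0 W=0
Move 5: B@(0,3) -> caps B=0 W=0
Move 6: W@(0,0) -> caps B=0 W=0
Move 7: B@(1,0) -> caps B=1 W=0
Move 8: W@(3,3) -> caps B=1 W=0
Move 9: B@(2,3) -> caps B=1 W=0
Move 10: W@(0,2) -> caps B=1 W=0

Answer: .BWB
B...
B..B
W.WW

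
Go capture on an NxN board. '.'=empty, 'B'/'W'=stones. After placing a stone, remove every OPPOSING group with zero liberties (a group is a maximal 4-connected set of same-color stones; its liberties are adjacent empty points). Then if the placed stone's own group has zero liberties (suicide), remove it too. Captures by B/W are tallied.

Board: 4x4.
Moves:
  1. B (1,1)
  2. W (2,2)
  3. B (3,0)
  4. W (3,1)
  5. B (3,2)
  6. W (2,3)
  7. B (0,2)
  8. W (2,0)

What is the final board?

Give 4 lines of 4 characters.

Answer: ..B.
.B..
W.WW
.WB.

Derivation:
Move 1: B@(1,1) -> caps B=0 W=0
Move 2: W@(2,2) -> caps B=0 W=0
Move 3: B@(3,0) -> caps B=0 W=0
Move 4: W@(3,1) -> caps B=0 W=0
Move 5: B@(3,2) -> caps B=0 W=0
Move 6: W@(2,3) -> caps B=0 W=0
Move 7: B@(0,2) -> caps B=0 W=0
Move 8: W@(2,0) -> caps B=0 W=1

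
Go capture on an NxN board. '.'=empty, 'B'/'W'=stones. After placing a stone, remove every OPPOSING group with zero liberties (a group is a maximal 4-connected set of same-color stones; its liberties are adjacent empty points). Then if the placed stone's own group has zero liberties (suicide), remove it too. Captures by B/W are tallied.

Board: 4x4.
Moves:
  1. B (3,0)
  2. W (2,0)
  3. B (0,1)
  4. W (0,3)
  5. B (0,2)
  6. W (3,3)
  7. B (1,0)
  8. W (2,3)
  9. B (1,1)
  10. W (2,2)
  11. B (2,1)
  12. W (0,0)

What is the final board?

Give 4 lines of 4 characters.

Move 1: B@(3,0) -> caps B=0 W=0
Move 2: W@(2,0) -> caps B=0 W=0
Move 3: B@(0,1) -> caps B=0 W=0
Move 4: W@(0,3) -> caps B=0 W=0
Move 5: B@(0,2) -> caps B=0 W=0
Move 6: W@(3,3) -> caps B=0 W=0
Move 7: B@(1,0) -> caps B=0 W=0
Move 8: W@(2,3) -> caps B=0 W=0
Move 9: B@(1,1) -> caps B=0 W=0
Move 10: W@(2,2) -> caps B=0 W=0
Move 11: B@(2,1) -> caps B=1 W=0
Move 12: W@(0,0) -> caps B=1 W=0

Answer: .BBW
BB..
.BWW
B..W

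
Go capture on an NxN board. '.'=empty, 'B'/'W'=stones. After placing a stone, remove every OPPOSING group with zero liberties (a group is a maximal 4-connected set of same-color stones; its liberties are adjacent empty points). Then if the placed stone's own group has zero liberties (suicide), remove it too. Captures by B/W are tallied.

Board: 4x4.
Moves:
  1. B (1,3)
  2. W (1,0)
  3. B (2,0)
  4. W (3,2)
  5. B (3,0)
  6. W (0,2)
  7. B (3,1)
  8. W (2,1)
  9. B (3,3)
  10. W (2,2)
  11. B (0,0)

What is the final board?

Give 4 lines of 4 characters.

Answer: B.W.
W..B
.WW.
..WB

Derivation:
Move 1: B@(1,3) -> caps B=0 W=0
Move 2: W@(1,0) -> caps B=0 W=0
Move 3: B@(2,0) -> caps B=0 W=0
Move 4: W@(3,2) -> caps B=0 W=0
Move 5: B@(3,0) -> caps B=0 W=0
Move 6: W@(0,2) -> caps B=0 W=0
Move 7: B@(3,1) -> caps B=0 W=0
Move 8: W@(2,1) -> caps B=0 W=3
Move 9: B@(3,3) -> caps B=0 W=3
Move 10: W@(2,2) -> caps B=0 W=3
Move 11: B@(0,0) -> caps B=0 W=3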